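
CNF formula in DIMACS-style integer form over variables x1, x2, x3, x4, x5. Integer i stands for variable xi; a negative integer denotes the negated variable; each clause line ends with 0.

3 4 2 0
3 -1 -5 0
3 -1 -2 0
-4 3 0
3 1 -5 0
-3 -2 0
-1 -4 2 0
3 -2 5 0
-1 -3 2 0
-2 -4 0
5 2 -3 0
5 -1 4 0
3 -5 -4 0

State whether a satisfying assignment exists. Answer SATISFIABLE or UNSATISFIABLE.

Branch on x1: take x1 = False.
Branch on x2: take x2 = False.
Set x3 = True and propagate.
  then x5 is forced to True.
x4 is now unconstrained; take x4 = True.
So x1 = False, x2 = False, x3 = True, x4 = True, x5 = True is a satisfying assignment.

SATISFIABLE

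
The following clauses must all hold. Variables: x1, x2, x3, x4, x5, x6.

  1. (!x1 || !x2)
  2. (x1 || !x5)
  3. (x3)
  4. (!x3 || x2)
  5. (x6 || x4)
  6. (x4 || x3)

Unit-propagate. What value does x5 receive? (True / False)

(x3) is a unit clause: x3 = True.
From (x2 || !x3) and x3 = True: x2 = True.
In (!x2 || !x1), !x2 is now false; !x1 must hold, so x1 = False.
(!x5 || x1): since x1 = False, the clause reduces to (!x5). x5 = False.

False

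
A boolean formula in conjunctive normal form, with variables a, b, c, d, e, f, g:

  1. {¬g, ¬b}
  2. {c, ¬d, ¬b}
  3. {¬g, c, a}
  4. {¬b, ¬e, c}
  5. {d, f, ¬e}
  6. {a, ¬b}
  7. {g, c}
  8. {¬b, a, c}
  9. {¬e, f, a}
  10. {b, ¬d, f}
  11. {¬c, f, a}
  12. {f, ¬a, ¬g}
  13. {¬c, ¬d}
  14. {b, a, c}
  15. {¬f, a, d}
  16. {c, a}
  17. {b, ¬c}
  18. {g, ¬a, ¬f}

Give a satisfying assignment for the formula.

Try a = True.
Set b = False and propagate.
  then c is forced to False.
  then g is forced to True.
  then f is forced to True.
d, e are now unconstrained; take d = True, e = True.

a=True, b=False, c=False, d=True, e=True, f=True, g=True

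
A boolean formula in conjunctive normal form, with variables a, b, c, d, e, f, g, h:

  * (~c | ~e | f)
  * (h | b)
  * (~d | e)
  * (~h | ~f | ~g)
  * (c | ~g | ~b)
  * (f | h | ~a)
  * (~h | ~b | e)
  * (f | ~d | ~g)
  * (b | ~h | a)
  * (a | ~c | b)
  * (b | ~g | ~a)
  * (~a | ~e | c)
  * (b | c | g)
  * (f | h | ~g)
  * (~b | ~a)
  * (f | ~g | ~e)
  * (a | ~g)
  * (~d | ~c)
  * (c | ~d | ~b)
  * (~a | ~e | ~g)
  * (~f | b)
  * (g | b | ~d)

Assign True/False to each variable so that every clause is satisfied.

a = False  b = True  c = False  d = False  e = True  f = True  g = False  h = True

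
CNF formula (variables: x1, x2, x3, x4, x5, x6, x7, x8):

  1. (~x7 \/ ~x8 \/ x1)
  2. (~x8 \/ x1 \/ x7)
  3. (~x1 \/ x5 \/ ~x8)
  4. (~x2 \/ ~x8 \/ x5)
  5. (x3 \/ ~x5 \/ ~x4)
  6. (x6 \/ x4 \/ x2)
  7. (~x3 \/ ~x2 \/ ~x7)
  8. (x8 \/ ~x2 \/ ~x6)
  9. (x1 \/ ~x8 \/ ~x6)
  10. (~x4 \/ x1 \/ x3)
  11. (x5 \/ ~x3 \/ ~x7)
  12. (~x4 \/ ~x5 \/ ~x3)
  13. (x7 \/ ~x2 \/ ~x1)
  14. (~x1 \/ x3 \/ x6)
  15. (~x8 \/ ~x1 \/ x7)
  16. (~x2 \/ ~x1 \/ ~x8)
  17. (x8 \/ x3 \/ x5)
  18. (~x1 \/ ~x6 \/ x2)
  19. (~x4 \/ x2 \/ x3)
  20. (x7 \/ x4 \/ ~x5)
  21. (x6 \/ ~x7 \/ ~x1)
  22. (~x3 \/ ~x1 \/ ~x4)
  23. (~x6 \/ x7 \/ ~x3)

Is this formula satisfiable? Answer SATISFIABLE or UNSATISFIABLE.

SATISFIABLE

Set x1 = False and propagate.
The remaining clauses are satisfied by x2 = False, x3 = True, x4 = False, x5 = True, x6 = True, x7 = True, x8 = False.
So x1 = F, x2 = F, x3 = T, x4 = F, x5 = T, x6 = T, x7 = T, x8 = F is a satisfying assignment.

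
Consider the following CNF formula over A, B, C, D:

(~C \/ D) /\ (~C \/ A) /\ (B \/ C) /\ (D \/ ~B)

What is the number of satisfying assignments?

Satisfying assignments:
  A=0 B=1 C=0 D=1
  A=1 B=0 C=1 D=1
  A=1 B=1 C=0 D=1
  A=1 B=1 C=1 D=1
That's 4 in total.

4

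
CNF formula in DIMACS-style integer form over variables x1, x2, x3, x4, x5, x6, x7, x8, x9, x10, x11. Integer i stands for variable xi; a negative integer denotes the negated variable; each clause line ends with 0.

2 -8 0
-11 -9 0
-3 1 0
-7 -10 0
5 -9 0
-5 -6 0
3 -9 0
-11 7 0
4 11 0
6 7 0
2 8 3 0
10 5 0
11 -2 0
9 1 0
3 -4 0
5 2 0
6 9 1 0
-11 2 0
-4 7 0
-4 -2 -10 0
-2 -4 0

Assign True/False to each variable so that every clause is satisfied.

x1 = T  x2 = F  x3 = T  x4 = T  x5 = T  x6 = F  x7 = T  x8 = F  x9 = F  x10 = F  x11 = F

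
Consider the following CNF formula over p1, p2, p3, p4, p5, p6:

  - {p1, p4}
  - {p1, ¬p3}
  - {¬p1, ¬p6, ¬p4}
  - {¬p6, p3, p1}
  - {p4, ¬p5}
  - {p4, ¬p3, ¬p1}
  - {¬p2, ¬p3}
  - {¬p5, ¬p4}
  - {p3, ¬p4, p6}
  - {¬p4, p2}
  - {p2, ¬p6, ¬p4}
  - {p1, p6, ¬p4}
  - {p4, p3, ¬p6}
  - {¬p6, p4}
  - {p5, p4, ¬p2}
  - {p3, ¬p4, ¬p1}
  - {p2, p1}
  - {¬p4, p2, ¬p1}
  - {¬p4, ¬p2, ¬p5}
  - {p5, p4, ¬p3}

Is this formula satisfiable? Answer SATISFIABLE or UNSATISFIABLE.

Try p1 = True.
Branch on p2: take p2 = False.
  then p4 is forced to False.
  then p5 is forced to False.
  then p3 is forced to False.
  then p6 is forced to False.
Every clause has at least one true literal under this assignment.
So p1=1  p2=0  p3=0  p4=0  p5=0  p6=0 is a satisfying assignment.

SATISFIABLE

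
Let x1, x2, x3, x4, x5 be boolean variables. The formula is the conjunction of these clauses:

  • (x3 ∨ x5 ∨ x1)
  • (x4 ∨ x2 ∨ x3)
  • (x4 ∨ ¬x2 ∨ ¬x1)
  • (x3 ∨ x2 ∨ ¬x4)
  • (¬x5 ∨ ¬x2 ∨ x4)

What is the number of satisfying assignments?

Case analysis on x2 and x4:
  x2=T, x4=T: 7 of the 8 assignments to (x1,x3,x5) work.
  x2=T, x4=F: remaining (x1,x3,x5) ∈ {(F,T,F)} — 1.
  x2=F, x4=T: remaining (x1,x3,x5) ∈ {(F,T,F); (F,T,T); (T,T,F); (T,T,T)} — 4.
  x2=F, x4=F: remaining (x1,x3,x5) ∈ {(F,T,F); (F,T,T); (T,T,F); (T,T,T)} — 4.
Total: 7 + 1 + 4 + 4 = 16.

16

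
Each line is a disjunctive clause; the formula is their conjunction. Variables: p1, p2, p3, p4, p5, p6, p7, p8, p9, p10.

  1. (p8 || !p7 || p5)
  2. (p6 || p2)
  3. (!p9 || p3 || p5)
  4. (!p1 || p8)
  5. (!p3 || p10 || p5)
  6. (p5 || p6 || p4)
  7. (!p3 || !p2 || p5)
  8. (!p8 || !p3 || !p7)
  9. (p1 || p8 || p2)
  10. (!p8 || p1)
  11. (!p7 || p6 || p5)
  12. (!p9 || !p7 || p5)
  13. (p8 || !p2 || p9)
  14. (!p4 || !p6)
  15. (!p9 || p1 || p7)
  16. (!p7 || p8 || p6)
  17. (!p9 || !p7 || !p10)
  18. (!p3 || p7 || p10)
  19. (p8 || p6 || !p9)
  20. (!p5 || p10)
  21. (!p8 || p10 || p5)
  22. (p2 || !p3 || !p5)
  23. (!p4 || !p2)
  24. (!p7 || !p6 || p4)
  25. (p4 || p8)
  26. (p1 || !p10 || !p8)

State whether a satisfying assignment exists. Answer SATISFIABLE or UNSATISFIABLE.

Set p1 = True and propagate.
  then p8 is forced to True.
Try p2 = True.
  then p4 is forced to False.
Try p3 = True.
  then p5 is forced to True.
  then p7 is forced to False.
  then p10 is forced to True.
p6, p9 are now unconstrained; take p6 = False, p9 = True.
Every clause has at least one true literal under this assignment.
So p1 = True, p2 = True, p3 = True, p4 = False, p5 = True, p6 = False, p7 = False, p8 = True, p9 = True, p10 = True is a satisfying assignment.

SATISFIABLE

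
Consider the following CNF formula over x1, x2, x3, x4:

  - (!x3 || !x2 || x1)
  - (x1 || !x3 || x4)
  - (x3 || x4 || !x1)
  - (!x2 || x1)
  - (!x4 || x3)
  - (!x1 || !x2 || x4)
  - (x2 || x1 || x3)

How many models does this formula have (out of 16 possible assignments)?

4

The models are:
  x1=F x2=F x3=T x4=T
  x1=T x2=F x3=T x4=F
  x1=T x2=F x3=T x4=T
  x1=T x2=T x3=T x4=T
That's 4 in total.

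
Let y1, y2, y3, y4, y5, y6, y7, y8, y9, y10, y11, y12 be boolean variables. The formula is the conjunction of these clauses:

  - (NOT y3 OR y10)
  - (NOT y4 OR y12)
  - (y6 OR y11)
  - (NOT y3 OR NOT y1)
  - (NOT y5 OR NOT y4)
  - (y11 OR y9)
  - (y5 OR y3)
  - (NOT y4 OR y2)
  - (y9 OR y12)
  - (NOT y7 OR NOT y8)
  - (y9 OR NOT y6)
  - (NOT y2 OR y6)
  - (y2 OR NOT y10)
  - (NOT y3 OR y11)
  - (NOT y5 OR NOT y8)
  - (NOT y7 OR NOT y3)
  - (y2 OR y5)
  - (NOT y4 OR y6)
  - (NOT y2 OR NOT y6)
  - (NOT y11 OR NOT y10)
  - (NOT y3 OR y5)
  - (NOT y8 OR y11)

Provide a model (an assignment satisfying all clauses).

y1=F, y2=F, y3=F, y4=F, y5=T, y6=T, y7=F, y8=F, y9=T, y10=F, y11=T, y12=T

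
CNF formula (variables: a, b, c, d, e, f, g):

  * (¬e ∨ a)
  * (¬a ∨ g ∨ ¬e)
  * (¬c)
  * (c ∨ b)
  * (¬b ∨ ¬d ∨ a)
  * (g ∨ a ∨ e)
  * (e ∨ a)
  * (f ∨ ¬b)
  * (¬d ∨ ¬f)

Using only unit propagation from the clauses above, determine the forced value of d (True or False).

False

(¬c) is a unit clause: c = False.
(c ∨ b): since c = False, the clause reduces to (b). b = True.
In (f ∨ ¬b), ¬b is now false; f must hold, so f = True.
(¬d ∨ ¬f) with f = True leaves only ¬d, so d = False.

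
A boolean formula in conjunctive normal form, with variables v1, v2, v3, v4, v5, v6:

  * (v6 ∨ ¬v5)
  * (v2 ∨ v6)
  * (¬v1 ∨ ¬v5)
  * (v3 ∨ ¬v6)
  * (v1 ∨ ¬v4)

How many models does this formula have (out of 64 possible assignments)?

14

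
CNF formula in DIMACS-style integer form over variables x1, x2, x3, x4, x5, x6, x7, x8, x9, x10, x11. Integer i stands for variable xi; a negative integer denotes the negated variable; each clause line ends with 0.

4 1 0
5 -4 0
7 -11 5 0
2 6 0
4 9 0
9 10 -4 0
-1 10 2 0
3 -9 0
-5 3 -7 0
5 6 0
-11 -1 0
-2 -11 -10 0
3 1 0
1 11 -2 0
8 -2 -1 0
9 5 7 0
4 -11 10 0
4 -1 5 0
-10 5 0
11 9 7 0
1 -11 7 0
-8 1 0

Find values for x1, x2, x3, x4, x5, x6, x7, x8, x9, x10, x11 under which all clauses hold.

x1 = False, x2 = False, x3 = True, x4 = True, x5 = True, x6 = True, x7 = True, x8 = False, x9 = False, x10 = True, x11 = False

Check each clause:
  1. {x1, x4} — x4 is true.
  2. {¬x4, x5} — x5 is true.
  3. {x5, ¬x11, x7} — x5 is true.
  4. {x6, x2} — x6 is true.
  5. {x9, x4} — x4 is true.
  6. {¬x4, x10, x9} — x10 is true.
  7. {¬x1, x2, x10} — x10 is true.
  8. {x3, ¬x9} — x3 is true.
  9. {¬x5, x3, ¬x7} — x3 is true.
  10. {x6, x5} — x5 is true.
  11. {¬x1, ¬x11} — ¬x11 is true.
  12. {¬x2, ¬x10, ¬x11} — ¬x11 is true.
  13. {x3, x1} — x3 is true.
  14. {x11, x1, ¬x2} — ¬x2 is true.
  15. {¬x2, x8, ¬x1} — ¬x1 is true.
  16. {x7, x9, x5} — x5 is true.
  17. {x10, x4, ¬x11} — x10 is true.
  18. {x5, x4, ¬x1} — x4 is true.
  19. {¬x10, x5} — x5 is true.
  20. {x11, x9, x7} — x7 is true.
  21. {¬x11, x7, x1} — ¬x11 is true.
  22. {x1, ¬x8} — ¬x8 is true.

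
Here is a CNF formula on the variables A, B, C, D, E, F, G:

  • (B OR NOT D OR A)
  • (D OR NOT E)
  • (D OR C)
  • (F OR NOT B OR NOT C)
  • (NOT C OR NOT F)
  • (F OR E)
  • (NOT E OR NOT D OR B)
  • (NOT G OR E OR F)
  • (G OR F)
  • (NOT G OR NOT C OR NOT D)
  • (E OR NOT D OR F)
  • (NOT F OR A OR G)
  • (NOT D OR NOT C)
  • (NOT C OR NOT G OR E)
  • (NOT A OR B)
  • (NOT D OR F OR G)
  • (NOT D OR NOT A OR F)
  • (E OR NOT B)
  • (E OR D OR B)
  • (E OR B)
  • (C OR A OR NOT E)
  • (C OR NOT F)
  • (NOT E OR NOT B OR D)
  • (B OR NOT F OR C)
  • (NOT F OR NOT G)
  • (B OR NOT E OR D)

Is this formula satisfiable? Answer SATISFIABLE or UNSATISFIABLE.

UNSATISFIABLE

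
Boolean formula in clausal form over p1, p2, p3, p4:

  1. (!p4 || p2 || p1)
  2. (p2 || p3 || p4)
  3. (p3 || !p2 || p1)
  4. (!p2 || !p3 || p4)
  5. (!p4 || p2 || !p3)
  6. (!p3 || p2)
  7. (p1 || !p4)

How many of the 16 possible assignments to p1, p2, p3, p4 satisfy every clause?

4

The models are:
  p1=1 p2=0 p3=0 p4=1
  p1=1 p2=1 p3=0 p4=0
  p1=1 p2=1 p3=0 p4=1
  p1=1 p2=1 p3=1 p4=1
Count: 4.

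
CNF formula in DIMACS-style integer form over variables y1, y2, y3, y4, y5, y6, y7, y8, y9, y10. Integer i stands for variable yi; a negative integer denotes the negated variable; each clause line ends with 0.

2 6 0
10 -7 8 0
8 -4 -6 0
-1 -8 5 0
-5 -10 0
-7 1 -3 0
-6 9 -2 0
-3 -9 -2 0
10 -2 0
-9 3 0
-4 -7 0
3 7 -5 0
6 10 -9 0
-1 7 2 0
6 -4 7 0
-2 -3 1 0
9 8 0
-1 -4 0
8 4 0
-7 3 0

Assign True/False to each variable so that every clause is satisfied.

y1 = False, y2 = False, y3 = True, y4 = False, y5 = False, y6 = True, y7 = False, y8 = True, y9 = False, y10 = True

Try y1 = False.
Try y2 = False.
  then y6 is forced to True.
The remaining clauses are satisfied by y3 = True, y4 = False, y5 = False, y7 = False, y8 = True, y9 = False, y10 = True.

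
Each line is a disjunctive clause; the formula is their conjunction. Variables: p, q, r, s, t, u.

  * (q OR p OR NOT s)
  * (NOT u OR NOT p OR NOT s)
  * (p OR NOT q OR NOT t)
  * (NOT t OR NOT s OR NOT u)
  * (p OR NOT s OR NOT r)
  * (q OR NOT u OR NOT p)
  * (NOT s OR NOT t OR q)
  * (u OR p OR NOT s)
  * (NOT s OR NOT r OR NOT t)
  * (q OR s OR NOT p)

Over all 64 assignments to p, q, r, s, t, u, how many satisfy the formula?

Case analysis on s and p:
  s=1, p=1: 5 of the 16 assignments to (q,r,t,u) work.
  s=1, p=0: remaining (q,r,t,u) ∈ {(1,0,0,1)} — 1.
  s=0, p=1: forces q=1; r, t, u free → 2^3 = 8.
  s=0, p=0: r, u free; 3 ways for (q,t) × 2^2 = 12.
Total: 5 + 1 + 8 + 12 = 26.

26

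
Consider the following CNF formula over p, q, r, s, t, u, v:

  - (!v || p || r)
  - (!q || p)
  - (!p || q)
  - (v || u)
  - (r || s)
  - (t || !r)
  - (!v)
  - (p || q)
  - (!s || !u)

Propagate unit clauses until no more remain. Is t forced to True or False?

True

(!v) is a unit clause: v = False.
From (u || v) and v = False: u = True.
(!u || !s): since u = True, the clause reduces to (!s). s = False.
(s || r) with s = False leaves only r, so r = True.
(!r || t) with r = True leaves only t, so t = True.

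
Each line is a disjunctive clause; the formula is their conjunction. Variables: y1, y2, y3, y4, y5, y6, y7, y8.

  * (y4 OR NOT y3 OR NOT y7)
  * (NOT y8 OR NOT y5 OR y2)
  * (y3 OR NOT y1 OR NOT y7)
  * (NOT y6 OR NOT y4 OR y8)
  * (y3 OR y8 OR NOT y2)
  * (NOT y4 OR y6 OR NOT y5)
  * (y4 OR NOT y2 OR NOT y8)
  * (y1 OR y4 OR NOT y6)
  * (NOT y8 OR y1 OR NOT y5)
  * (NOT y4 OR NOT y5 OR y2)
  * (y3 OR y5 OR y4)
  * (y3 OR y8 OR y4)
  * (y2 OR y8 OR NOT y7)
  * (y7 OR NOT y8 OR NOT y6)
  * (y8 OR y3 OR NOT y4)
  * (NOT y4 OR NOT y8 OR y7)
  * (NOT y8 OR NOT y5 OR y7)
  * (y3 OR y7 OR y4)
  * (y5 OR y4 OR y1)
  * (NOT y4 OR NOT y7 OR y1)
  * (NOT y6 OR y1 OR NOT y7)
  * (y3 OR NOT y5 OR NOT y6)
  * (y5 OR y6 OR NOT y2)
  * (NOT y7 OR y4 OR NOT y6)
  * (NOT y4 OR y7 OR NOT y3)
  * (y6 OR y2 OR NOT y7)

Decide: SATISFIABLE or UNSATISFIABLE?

Branch on y1: take y1 = False.
Branch on y2: take y2 = False.
Try y3 = True.
For the remaining variables, y4 = False, y5 = True, y6 = False, y7 = False, y8 = False works.
Every clause has at least one true literal under this assignment.
So y1=F  y2=F  y3=T  y4=F  y5=T  y6=F  y7=F  y8=F is a satisfying assignment.

SATISFIABLE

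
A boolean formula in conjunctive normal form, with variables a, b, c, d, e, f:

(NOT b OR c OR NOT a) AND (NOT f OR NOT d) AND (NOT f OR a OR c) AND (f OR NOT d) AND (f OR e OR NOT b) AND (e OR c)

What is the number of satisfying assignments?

18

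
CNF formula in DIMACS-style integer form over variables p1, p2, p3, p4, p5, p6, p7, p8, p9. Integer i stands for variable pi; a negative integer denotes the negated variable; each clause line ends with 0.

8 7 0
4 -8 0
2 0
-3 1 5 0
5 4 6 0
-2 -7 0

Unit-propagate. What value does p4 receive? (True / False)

Unit clause (p2) sets p2 = True.
(NOT p7 OR NOT p2): since p2 = True, the clause reduces to (NOT p7). p7 = False.
(p7 OR p8): since p7 = False, the clause reduces to (p8). p8 = True.
From (p4 OR NOT p8) and p8 = True: p4 = True.

True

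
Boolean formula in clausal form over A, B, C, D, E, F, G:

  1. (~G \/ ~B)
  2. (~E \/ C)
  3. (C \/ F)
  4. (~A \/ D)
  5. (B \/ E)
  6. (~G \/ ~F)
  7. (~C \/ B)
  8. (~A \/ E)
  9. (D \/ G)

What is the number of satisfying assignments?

7

Satisfying assignments:
  A=0 B=1 C=0 D=1 E=0 F=1 G=0
  A=0 B=1 C=1 D=1 E=0 F=0 G=0
  A=0 B=1 C=1 D=1 E=0 F=1 G=0
  A=0 B=1 C=1 D=1 E=1 F=0 G=0
  A=0 B=1 C=1 D=1 E=1 F=1 G=0
  A=1 B=1 C=1 D=1 E=1 F=0 G=0
  A=1 B=1 C=1 D=1 E=1 F=1 G=0
Count: 7.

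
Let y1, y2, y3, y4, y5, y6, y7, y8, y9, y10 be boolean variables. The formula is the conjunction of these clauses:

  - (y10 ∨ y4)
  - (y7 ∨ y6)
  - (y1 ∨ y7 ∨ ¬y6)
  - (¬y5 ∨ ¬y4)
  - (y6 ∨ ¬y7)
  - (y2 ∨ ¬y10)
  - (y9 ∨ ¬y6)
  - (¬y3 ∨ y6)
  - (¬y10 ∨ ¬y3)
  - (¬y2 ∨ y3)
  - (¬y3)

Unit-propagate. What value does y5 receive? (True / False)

False

(¬y3) is a unit clause: y3 = False.
From (y3 ∨ ¬y2) and y3 = False: y2 = False.
(¬y10 ∨ y2) with y2 = False leaves only ¬y10, so y10 = False.
(y10 ∨ y4): since y10 = False, the clause reduces to (y4). y4 = True.
From (¬y4 ∨ ¬y5) and y4 = True: y5 = False.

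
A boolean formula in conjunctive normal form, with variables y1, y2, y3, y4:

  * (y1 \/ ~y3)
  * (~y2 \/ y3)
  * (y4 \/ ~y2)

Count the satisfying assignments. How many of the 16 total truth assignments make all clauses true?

7

The models are:
  y1=0 y2=0 y3=0 y4=0
  y1=0 y2=0 y3=0 y4=1
  y1=1 y2=0 y3=0 y4=0
  y1=1 y2=0 y3=0 y4=1
  y1=1 y2=0 y3=1 y4=0
  y1=1 y2=0 y3=1 y4=1
  y1=1 y2=1 y3=1 y4=1
That's 7 in total.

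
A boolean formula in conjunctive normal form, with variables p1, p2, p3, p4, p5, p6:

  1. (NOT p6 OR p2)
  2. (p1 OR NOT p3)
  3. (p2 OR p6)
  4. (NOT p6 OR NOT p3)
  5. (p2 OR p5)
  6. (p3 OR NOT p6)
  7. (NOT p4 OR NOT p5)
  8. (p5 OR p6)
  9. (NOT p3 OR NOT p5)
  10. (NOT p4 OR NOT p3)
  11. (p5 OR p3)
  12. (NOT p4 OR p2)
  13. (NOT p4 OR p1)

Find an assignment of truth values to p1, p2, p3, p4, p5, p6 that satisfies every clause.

p1 = T, p2 = T, p3 = F, p4 = F, p5 = T, p6 = F

p1 occurs only positively in the remaining clauses — set p1 = True.
p2 occurs only positively in the remaining clauses — set p2 = True.
Set p3 = False and propagate.
  then p6 is forced to False.
  then p5 is forced to True.
  then p4 is forced to False.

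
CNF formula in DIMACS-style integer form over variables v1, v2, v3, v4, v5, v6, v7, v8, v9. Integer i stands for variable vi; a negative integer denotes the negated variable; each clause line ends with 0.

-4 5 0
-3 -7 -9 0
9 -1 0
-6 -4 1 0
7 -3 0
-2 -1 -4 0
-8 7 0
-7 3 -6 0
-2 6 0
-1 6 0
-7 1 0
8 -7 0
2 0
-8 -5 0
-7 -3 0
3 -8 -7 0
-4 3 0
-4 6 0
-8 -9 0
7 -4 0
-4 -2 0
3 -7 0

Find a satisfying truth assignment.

v1=T, v2=T, v3=F, v4=F, v5=F, v6=T, v7=F, v8=F, v9=T

Check each clause:
  1. {v5, ¬v4} — ¬v4 is true.
  2. {¬v7, ¬v9, ¬v3} — ¬v7 is true.
  3. {v9, ¬v1} — v9 is true.
  4. {¬v4, v1, ¬v6} — v1 is true.
  5. {v7, ¬v3} — ¬v3 is true.
  6. {¬v4, ¬v2, ¬v1} — ¬v4 is true.
  7. {v7, ¬v8} — ¬v8 is true.
  8. {¬v7, ¬v6, v3} — ¬v7 is true.
  9. {¬v2, v6} — v6 is true.
  10. {¬v1, v6} — v6 is true.
  11. {v1, ¬v7} — v1 is true.
  12. {¬v7, v8} — ¬v7 is true.
  13. {v2} — v2 is true.
  14. {¬v5, ¬v8} — ¬v8 is true.
  15. {¬v7, ¬v3} — ¬v7 is true.
  16. {¬v8, ¬v7, v3} — ¬v8 is true.
  17. {v3, ¬v4} — ¬v4 is true.
  18. {¬v4, v6} — ¬v4 is true.
  19. {¬v8, ¬v9} — ¬v8 is true.
  20. {¬v4, v7} — ¬v4 is true.
  21. {¬v2, ¬v4} — ¬v4 is true.
  22. {¬v7, v3} — ¬v7 is true.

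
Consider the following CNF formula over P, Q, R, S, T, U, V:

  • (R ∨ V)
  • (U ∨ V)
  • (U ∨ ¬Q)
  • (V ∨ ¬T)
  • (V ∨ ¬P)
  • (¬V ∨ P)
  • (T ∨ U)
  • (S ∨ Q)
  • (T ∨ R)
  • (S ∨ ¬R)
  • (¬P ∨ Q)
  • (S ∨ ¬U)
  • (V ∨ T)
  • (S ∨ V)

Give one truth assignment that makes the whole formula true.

P = True, Q = True, R = True, S = True, T = True, U = True, V = True

Check each clause:
  1. (R ∨ V) — R is true.
  2. (V ∨ U) — U is true.
  3. (U ∨ ¬Q) — U is true.
  4. (V ∨ ¬T) — V is true.
  5. (¬P ∨ V) — V is true.
  6. (P ∨ ¬V) — P is true.
  7. (U ∨ T) — T is true.
  8. (S ∨ Q) — Q is true.
  9. (R ∨ T) — R is true.
  10. (¬R ∨ S) — S is true.
  11. (Q ∨ ¬P) — Q is true.
  12. (S ∨ ¬U) — S is true.
  13. (V ∨ T) — T is true.
  14. (V ∨ S) — S is true.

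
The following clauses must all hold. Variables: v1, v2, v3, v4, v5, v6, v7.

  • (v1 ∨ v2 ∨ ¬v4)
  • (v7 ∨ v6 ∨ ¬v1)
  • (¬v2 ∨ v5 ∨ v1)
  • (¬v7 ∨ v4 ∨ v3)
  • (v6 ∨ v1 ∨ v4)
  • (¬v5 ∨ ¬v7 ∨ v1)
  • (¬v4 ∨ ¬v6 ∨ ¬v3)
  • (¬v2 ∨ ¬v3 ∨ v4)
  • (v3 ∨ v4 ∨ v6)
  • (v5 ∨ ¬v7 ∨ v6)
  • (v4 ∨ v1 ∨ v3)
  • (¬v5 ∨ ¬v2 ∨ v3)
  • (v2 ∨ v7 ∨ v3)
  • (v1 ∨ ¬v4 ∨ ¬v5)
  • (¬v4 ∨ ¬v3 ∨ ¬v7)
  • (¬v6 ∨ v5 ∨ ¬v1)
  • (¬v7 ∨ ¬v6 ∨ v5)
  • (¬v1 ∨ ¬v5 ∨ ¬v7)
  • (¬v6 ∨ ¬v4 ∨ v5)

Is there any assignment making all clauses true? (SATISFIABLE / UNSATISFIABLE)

Try v1 = False.
Branch on v2: take v2 = False.
  then v4 is forced to False.
  then v6 is forced to True.
  then v3 is forced to True.
The remaining clauses are satisfied by v5 = False, v7 = False.
So v1 = False, v2 = False, v3 = True, v4 = False, v5 = False, v6 = True, v7 = False is a satisfying assignment.

SATISFIABLE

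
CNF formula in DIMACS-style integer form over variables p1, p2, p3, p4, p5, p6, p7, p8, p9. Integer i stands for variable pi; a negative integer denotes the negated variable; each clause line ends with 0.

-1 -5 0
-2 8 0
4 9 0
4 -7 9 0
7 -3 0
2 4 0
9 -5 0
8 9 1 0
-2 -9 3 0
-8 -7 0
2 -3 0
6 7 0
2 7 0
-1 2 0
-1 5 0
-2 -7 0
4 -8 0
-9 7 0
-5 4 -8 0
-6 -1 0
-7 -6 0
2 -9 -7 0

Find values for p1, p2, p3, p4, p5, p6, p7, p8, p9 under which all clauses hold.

p1=F, p2=T, p3=F, p4=T, p5=F, p6=T, p7=F, p8=T, p9=F

Check each clause:
  1. (NOT p1 OR NOT p5) — NOT p5 is true.
  2. (p8 OR NOT p2) — p8 is true.
  3. (p4 OR p9) — p4 is true.
  4. (p9 OR p4 OR NOT p7) — p4 is true.
  5. (p7 OR NOT p3) — NOT p3 is true.
  6. (p2 OR p4) — p2 is true.
  7. (p9 OR NOT p5) — NOT p5 is true.
  8. (p8 OR p9 OR p1) — p8 is true.
  9. (p3 OR NOT p2 OR NOT p9) — NOT p9 is true.
  10. (NOT p8 OR NOT p7) — NOT p7 is true.
  11. (p2 OR NOT p3) — p2 is true.
  12. (p6 OR p7) — p6 is true.
  13. (p2 OR p7) — p2 is true.
  14. (NOT p1 OR p2) — p2 is true.
  15. (p5 OR NOT p1) — NOT p1 is true.
  16. (NOT p2 OR NOT p7) — NOT p7 is true.
  17. (p4 OR NOT p8) — p4 is true.
  18. (p7 OR NOT p9) — NOT p9 is true.
  19. (NOT p8 OR NOT p5 OR p4) — NOT p5 is true.
  20. (NOT p1 OR NOT p6) — NOT p1 is true.
  21. (NOT p7 OR NOT p6) — NOT p7 is true.
  22. (p2 OR NOT p7 OR NOT p9) — NOT p7 is true.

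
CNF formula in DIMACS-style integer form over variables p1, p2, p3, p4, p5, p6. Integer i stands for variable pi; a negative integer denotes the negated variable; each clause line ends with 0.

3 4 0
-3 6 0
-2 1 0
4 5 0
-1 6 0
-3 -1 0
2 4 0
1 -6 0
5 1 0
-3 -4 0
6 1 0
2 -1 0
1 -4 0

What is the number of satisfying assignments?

2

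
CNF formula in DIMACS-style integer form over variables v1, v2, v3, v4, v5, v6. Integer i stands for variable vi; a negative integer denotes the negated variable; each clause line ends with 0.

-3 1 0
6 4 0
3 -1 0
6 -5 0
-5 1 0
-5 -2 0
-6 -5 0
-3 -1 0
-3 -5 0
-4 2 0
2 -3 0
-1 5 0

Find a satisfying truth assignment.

Branch on v1: take v1 = False.
  then v3 is forced to False.
  then v5 is forced to False.
For the remaining variables, v2 = False, v4 = False, v6 = True works.
Check each clause:
  1. (NOT v3 OR v1) — NOT v3 is true.
  2. (v4 OR v6) — v6 is true.
  3. (v3 OR NOT v1) — NOT v1 is true.
  4. (NOT v5 OR v6) — NOT v5 is true.
  5. (NOT v5 OR v1) — NOT v5 is true.
  6. (NOT v2 OR NOT v5) — NOT v5 is true.
  7. (NOT v5 OR NOT v6) — NOT v5 is true.
  8. (NOT v1 OR NOT v3) — NOT v3 is true.
  9. (NOT v5 OR NOT v3) — NOT v5 is true.
  10. (NOT v4 OR v2) — NOT v4 is true.
  11. (NOT v3 OR v2) — NOT v3 is true.
  12. (v5 OR NOT v1) — NOT v1 is true.

v1=F  v2=F  v3=F  v4=F  v5=F  v6=T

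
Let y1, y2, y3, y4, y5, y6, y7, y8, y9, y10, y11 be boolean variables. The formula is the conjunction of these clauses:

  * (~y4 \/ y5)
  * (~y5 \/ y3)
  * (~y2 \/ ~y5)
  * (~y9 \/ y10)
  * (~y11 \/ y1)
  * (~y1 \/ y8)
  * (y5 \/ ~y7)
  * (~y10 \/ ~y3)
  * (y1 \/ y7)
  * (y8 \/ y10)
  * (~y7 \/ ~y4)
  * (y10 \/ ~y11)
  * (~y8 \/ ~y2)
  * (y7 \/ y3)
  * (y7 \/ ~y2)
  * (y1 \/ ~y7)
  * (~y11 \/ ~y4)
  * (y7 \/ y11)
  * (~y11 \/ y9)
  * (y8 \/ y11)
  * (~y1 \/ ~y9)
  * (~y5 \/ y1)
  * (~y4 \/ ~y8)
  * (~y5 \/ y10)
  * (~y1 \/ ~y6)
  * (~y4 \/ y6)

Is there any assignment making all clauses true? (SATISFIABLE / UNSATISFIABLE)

y1 = True:
  propagation gives y8=True, y2=False, y9=False, y11=False; an empty clause results — contradiction.
y1 = False:
  propagation gives y11=False, y7=True; an empty clause results — contradiction.
Every branch closes, so no satisfying assignment exists.

UNSATISFIABLE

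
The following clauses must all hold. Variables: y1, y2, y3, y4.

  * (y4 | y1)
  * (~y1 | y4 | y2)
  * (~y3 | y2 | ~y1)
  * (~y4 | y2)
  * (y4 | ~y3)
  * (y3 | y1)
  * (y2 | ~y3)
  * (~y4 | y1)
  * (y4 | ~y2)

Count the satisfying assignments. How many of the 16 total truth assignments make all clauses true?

Satisfying assignments:
  y1=1 y2=1 y3=0 y4=1
  y1=1 y2=1 y3=1 y4=1
That's 2 in total.

2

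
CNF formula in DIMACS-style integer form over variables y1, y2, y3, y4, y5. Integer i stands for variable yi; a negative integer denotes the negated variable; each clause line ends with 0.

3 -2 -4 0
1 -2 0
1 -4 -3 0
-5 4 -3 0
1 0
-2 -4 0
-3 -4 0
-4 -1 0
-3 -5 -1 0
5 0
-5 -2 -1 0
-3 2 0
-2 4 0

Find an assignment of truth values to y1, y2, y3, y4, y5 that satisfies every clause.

y1=True  y2=False  y3=False  y4=False  y5=True

Check each clause:
  1. (¬y2 ∨ y3 ∨ ¬y4) — ¬y4 is true.
  2. (y1 ∨ ¬y2) — y1 is true.
  3. (y1 ∨ ¬y3 ∨ ¬y4) — y1 is true.
  4. (¬y3 ∨ ¬y5 ∨ y4) — ¬y3 is true.
  5. (y1) — y1 is true.
  6. (¬y2 ∨ ¬y4) — ¬y4 is true.
  7. (¬y3 ∨ ¬y4) — ¬y4 is true.
  8. (¬y1 ∨ ¬y4) — ¬y4 is true.
  9. (¬y3 ∨ ¬y1 ∨ ¬y5) — ¬y3 is true.
  10. (y5) — y5 is true.
  11. (¬y1 ∨ ¬y5 ∨ ¬y2) — ¬y2 is true.
  12. (¬y3 ∨ y2) — ¬y3 is true.
  13. (¬y2 ∨ y4) — ¬y2 is true.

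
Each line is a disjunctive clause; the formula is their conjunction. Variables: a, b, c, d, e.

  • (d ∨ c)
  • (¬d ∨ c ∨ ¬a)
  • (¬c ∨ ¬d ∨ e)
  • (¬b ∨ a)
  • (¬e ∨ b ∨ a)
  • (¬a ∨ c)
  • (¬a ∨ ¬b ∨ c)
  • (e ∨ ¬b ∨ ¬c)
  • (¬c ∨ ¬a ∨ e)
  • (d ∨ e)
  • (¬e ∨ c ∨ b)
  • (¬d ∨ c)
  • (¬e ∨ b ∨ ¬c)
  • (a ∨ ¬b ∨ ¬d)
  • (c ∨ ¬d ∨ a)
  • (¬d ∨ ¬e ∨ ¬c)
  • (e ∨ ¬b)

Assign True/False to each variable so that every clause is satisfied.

Branch on a: take a = True.
  then c is forced to True.
  then e is forced to True.
  then b is forced to True.
  then d is forced to False.
Check each clause:
  1. (c ∨ d) — c is true.
  2. (c ∨ ¬d ∨ ¬a) — c is true.
  3. (¬d ∨ ¬c ∨ e) — e is true.
  4. (a ∨ ¬b) — a is true.
  5. (b ∨ ¬e ∨ a) — a is true.
  6. (c ∨ ¬a) — c is true.
  7. (c ∨ ¬a ∨ ¬b) — c is true.
  8. (¬c ∨ e ∨ ¬b) — e is true.
  9. (e ∨ ¬a ∨ ¬c) — e is true.
  10. (d ∨ e) — e is true.
  11. (b ∨ ¬e ∨ c) — b is true.
  12. (c ∨ ¬d) — c is true.
  13. (b ∨ ¬c ∨ ¬e) — b is true.
  14. (¬b ∨ a ∨ ¬d) — a is true.
  15. (¬d ∨ c ∨ a) — a is true.
  16. (¬e ∨ ¬c ∨ ¬d) — ¬d is true.
  17. (e ∨ ¬b) — e is true.

a=True  b=True  c=True  d=False  e=True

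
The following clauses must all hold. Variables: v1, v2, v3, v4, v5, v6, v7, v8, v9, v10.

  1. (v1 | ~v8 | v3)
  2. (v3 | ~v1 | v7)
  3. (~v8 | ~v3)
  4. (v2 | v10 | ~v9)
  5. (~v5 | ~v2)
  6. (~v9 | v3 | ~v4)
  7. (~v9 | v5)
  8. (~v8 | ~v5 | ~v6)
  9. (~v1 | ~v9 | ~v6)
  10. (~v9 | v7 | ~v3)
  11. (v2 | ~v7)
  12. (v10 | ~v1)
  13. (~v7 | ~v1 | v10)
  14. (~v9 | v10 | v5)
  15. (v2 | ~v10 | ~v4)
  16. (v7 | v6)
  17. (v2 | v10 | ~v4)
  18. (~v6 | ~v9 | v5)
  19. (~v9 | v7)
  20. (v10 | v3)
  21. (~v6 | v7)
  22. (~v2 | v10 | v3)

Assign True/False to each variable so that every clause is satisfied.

Pure literal: v8 appears only negated; assign v8 = False.
Pure literal: v9 appears only negated; assign v9 = False.
Branch on v1: take v1 = False.
The remaining clauses are satisfied by v2 = True, v3 = False, v4 = True, v5 = False, v6 = True, v7 = True, v10 = True.
Every clause has at least one true literal under this assignment.
Check each clause:
  1. (~v8 | v1 | v3) — ~v8 is true.
  2. (v7 | ~v1 | v3) — ~v1 is true.
  3. (~v3 | ~v8) — ~v8 is true.
  4. (v10 | ~v9 | v2) — v2 is true.
  5. (~v5 | ~v2) — ~v5 is true.
  6. (~v9 | ~v4 | v3) — ~v9 is true.
  7. (v5 | ~v9) — ~v9 is true.
  8. (~v6 | ~v5 | ~v8) — ~v8 is true.
  9. (~v1 | ~v6 | ~v9) — ~v1 is true.
  10. (~v3 | v7 | ~v9) — ~v9 is true.
  11. (~v7 | v2) — v2 is true.
  12. (~v1 | v10) — v10 is true.
  13. (~v7 | v10 | ~v1) — v10 is true.
  14. (v5 | ~v9 | v10) — v10 is true.
  15. (~v4 | v2 | ~v10) — v2 is true.
  16. (v6 | v7) — v6 is true.
  17. (~v4 | v10 | v2) — v10 is true.
  18. (v5 | ~v6 | ~v9) — ~v9 is true.
  19. (v7 | ~v9) — ~v9 is true.
  20. (v3 | v10) — v10 is true.
  21. (~v6 | v7) — v7 is true.
  22. (v10 | v3 | ~v2) — v10 is true.

v1 = F, v2 = T, v3 = F, v4 = T, v5 = F, v6 = T, v7 = T, v8 = F, v9 = F, v10 = T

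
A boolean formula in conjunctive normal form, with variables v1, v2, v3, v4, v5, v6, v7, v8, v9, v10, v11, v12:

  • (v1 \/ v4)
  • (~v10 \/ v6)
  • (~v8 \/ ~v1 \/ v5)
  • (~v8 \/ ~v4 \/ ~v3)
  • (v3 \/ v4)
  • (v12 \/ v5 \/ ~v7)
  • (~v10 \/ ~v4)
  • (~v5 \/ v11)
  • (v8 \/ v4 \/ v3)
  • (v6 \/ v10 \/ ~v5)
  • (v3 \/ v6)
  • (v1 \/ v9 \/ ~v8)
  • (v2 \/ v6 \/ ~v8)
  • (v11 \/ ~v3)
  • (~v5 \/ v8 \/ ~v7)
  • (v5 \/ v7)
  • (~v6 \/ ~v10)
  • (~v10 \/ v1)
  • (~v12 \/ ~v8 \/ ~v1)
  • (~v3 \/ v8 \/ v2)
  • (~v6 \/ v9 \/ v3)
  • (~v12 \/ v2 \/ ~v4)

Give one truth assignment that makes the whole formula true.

v1=True, v2=True, v3=True, v4=False, v5=False, v6=True, v7=True, v8=False, v9=False, v10=False, v11=True, v12=True

Check each clause:
  1. (v1 \/ v4) — v1 is true.
  2. (v6 \/ ~v10) — ~v10 is true.
  3. (v5 \/ ~v1 \/ ~v8) — ~v8 is true.
  4. (~v3 \/ ~v4 \/ ~v8) — ~v8 is true.
  5. (v3 \/ v4) — v3 is true.
  6. (v5 \/ ~v7 \/ v12) — v12 is true.
  7. (~v10 \/ ~v4) — ~v4 is true.
  8. (v11 \/ ~v5) — v11 is true.
  9. (v3 \/ v8 \/ v4) — v3 is true.
  10. (~v5 \/ v10 \/ v6) — ~v5 is true.
  11. (v3 \/ v6) — v3 is true.
  12. (~v8 \/ v9 \/ v1) — ~v8 is true.
  13. (v2 \/ v6 \/ ~v8) — ~v8 is true.
  14. (v11 \/ ~v3) — v11 is true.
  15. (~v5 \/ v8 \/ ~v7) — ~v5 is true.
  16. (v5 \/ v7) — v7 is true.
  17. (~v6 \/ ~v10) — ~v10 is true.
  18. (v1 \/ ~v10) — v1 is true.
  19. (~v8 \/ ~v1 \/ ~v12) — ~v8 is true.
  20. (v2 \/ ~v3 \/ v8) — v2 is true.
  21. (v9 \/ v3 \/ ~v6) — v3 is true.
  22. (~v4 \/ ~v12 \/ v2) — v2 is true.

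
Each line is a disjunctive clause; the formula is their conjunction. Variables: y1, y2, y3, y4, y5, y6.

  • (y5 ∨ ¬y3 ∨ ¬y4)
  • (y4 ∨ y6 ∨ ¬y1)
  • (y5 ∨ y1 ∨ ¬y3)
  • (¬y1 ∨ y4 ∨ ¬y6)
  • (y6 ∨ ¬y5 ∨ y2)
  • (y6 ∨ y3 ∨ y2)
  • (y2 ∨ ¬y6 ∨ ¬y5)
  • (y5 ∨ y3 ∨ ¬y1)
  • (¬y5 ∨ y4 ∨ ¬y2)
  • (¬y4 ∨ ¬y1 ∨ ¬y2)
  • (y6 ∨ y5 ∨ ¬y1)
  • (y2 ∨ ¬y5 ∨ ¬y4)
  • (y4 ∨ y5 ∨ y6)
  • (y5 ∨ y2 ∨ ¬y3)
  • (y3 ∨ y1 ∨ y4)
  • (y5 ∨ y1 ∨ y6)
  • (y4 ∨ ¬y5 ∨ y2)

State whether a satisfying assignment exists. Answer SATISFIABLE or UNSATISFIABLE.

SATISFIABLE

Try y1 = False.
The remaining clauses are satisfied by y2 = True, y3 = True, y4 = True, y5 = True, y6 = False.
So y1=0, y2=1, y3=1, y4=1, y5=1, y6=0 is a satisfying assignment.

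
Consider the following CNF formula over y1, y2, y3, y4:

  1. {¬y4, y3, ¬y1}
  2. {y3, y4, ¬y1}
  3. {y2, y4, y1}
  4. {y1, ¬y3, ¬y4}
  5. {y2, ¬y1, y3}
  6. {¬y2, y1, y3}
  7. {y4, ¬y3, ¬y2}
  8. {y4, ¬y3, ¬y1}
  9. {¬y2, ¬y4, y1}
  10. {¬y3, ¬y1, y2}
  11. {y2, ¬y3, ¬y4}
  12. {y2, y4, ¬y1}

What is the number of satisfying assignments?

2

Satisfying assignments:
  y1=0 y2=0 y3=0 y4=1
  y1=1 y2=1 y3=1 y4=1
That's 2 in total.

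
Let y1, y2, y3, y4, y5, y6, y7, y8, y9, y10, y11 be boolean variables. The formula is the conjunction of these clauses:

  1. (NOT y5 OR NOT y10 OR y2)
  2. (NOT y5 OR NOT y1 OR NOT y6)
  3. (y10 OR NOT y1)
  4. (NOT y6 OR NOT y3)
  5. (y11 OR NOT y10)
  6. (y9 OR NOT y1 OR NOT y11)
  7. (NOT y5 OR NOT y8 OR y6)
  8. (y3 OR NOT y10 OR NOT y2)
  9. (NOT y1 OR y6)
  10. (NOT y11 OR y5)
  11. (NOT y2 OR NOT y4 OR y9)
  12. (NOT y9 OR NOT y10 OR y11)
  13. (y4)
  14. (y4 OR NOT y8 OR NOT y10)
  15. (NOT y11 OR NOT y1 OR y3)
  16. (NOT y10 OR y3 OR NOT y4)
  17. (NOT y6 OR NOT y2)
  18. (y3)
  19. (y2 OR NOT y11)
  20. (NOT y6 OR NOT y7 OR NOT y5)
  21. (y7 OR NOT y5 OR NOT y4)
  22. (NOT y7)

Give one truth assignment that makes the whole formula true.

y1=False, y2=False, y3=True, y4=True, y5=False, y6=False, y7=False, y8=False, y9=False, y10=False, y11=False

Check each clause:
  1. (y2 OR NOT y10 OR NOT y5) — NOT y5 is true.
  2. (NOT y1 OR NOT y6 OR NOT y5) — NOT y6 is true.
  3. (y10 OR NOT y1) — NOT y1 is true.
  4. (NOT y6 OR NOT y3) — NOT y6 is true.
  5. (y11 OR NOT y10) — NOT y10 is true.
  6. (y9 OR NOT y11 OR NOT y1) — NOT y11 is true.
  7. (NOT y8 OR y6 OR NOT y5) — NOT y8 is true.
  8. (NOT y10 OR NOT y2 OR y3) — y3 is true.
  9. (NOT y1 OR y6) — NOT y1 is true.
  10. (y5 OR NOT y11) — NOT y11 is true.
  11. (NOT y4 OR y9 OR NOT y2) — NOT y2 is true.
  12. (NOT y10 OR NOT y9 OR y11) — NOT y10 is true.
  13. (y4) — y4 is true.
  14. (NOT y8 OR y4 OR NOT y10) — NOT y8 is true.
  15. (NOT y1 OR NOT y11 OR y3) — y3 is true.
  16. (y3 OR NOT y10 OR NOT y4) — y3 is true.
  17. (NOT y6 OR NOT y2) — NOT y6 is true.
  18. (y3) — y3 is true.
  19. (NOT y11 OR y2) — NOT y11 is true.
  20. (NOT y5 OR NOT y7 OR NOT y6) — NOT y7 is true.
  21. (y7 OR NOT y4 OR NOT y5) — NOT y5 is true.
  22. (NOT y7) — NOT y7 is true.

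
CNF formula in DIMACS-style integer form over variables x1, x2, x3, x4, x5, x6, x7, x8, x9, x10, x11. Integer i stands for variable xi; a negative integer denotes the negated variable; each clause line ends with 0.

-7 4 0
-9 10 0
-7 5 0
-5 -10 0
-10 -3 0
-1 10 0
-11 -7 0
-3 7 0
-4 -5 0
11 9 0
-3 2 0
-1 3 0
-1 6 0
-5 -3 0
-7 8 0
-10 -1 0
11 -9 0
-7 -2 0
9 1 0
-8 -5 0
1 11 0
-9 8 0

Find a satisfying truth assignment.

x1=F, x2=T, x3=F, x4=F, x5=F, x6=T, x7=F, x8=T, x9=T, x10=T, x11=T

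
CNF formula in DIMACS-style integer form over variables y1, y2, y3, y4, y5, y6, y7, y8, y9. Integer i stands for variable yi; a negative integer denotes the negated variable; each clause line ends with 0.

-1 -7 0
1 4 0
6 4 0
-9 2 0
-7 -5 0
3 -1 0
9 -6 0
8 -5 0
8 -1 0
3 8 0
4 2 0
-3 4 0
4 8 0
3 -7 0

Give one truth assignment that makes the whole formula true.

y1=False, y2=True, y3=True, y4=True, y5=False, y6=False, y7=False, y8=True, y9=True

y2 occurs only positively in the remaining clauses — set y2 = True.
y4 occurs only positively in the remaining clauses — set y4 = True.
Try y1 = False.
Branch on y3: take y3 = True.
Try y5 = False.
The remaining clauses are satisfied by y6 = False, y7 = False, y8 = True, y9 = True.
Every clause has at least one true literal under this assignment.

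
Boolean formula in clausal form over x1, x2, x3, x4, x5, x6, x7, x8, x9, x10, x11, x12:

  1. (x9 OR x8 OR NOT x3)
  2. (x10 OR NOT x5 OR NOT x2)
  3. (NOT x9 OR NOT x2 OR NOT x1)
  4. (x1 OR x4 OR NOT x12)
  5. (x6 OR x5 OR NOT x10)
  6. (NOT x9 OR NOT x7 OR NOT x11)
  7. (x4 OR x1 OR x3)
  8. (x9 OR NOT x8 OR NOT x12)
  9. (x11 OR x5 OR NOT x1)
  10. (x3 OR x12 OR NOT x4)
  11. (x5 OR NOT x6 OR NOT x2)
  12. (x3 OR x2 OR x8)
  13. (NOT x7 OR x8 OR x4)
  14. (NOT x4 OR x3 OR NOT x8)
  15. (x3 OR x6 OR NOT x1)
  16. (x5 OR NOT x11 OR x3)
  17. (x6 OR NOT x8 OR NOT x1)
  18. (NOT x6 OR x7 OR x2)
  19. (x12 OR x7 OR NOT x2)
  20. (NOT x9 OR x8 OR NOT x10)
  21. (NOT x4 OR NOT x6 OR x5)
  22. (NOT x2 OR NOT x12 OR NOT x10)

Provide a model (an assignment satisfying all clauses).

x1=False, x2=False, x3=True, x4=True, x5=True, x6=False, x7=True, x8=False, x9=True, x10=False, x11=False, x12=True

Check each clause:
  1. (x9 OR x8 OR NOT x3) — x9 is true.
  2. (NOT x5 OR x10 OR NOT x2) — NOT x2 is true.
  3. (NOT x2 OR NOT x1 OR NOT x9) — NOT x2 is true.
  4. (x4 OR x1 OR NOT x12) — x4 is true.
  5. (x6 OR x5 OR NOT x10) — x5 is true.
  6. (NOT x11 OR NOT x7 OR NOT x9) — NOT x11 is true.
  7. (x1 OR x3 OR x4) — x3 is true.
  8. (NOT x8 OR x9 OR NOT x12) — NOT x8 is true.
  9. (x5 OR NOT x1 OR x11) — x5 is true.
  10. (NOT x4 OR x3 OR x12) — x3 is true.
  11. (x5 OR NOT x2 OR NOT x6) — NOT x6 is true.
  12. (x8 OR x2 OR x3) — x3 is true.
  13. (x4 OR x8 OR NOT x7) — x4 is true.
  14. (x3 OR NOT x4 OR NOT x8) — NOT x8 is true.
  15. (x3 OR NOT x1 OR x6) — x3 is true.
  16. (x3 OR x5 OR NOT x11) — NOT x11 is true.
  17. (NOT x1 OR NOT x8 OR x6) — NOT x8 is true.
  18. (x7 OR NOT x6 OR x2) — NOT x6 is true.
  19. (NOT x2 OR x7 OR x12) — x12 is true.
  20. (NOT x10 OR NOT x9 OR x8) — NOT x10 is true.
  21. (NOT x4 OR x5 OR NOT x6) — NOT x6 is true.
  22. (NOT x2 OR NOT x12 OR NOT x10) — NOT x2 is true.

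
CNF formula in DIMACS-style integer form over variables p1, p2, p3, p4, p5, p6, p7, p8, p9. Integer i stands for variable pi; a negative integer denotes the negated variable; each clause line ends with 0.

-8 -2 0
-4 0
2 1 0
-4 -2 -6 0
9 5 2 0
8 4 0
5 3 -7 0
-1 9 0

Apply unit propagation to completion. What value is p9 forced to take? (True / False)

True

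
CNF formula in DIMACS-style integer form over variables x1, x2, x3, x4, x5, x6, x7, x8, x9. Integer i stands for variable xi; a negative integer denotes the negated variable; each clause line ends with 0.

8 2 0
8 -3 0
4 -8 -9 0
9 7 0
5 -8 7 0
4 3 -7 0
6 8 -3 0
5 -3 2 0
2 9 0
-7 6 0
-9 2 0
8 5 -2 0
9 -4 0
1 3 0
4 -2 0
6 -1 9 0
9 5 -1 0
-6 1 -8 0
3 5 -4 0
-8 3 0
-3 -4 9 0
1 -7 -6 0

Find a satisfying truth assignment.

x1=False  x2=True  x3=True  x4=True  x5=True  x6=False  x7=False  x8=True  x9=True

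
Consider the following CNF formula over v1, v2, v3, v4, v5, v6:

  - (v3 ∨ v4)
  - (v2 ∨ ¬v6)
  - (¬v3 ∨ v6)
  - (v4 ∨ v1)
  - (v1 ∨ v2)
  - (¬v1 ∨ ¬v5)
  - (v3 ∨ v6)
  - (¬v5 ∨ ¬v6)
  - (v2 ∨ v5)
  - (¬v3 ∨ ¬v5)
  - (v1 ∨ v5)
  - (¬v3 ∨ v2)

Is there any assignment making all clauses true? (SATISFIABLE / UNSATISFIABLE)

SATISFIABLE

Pure literal: v2 appears only positively; assign v2 = True.
Pure literal: v4 appears only positively; assign v4 = True.
Set v1 = True and propagate.
  then v5 is forced to False.
Branch on v3: take v3 = False.
  then v6 is forced to True.
So v1 = T, v2 = T, v3 = F, v4 = T, v5 = F, v6 = T is a satisfying assignment.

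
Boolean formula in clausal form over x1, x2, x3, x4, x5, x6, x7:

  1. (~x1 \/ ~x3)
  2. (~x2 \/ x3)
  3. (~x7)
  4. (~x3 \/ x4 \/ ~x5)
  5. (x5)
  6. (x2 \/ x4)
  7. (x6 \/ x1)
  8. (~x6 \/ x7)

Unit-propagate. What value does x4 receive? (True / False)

True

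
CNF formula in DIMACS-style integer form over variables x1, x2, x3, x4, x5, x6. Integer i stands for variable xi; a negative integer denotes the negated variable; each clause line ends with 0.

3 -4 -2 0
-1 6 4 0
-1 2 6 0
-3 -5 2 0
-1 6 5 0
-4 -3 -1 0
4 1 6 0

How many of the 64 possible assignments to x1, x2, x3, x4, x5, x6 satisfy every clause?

26

Case analysis on x1 and x4:
  x1=T, x4=T: remaining (x2,x3,x5,x6) ∈ {(F,F,F,T); (F,F,T,T)} — 2.
  x1=T, x4=F: 7 of the 16 assignments to (x2,x3,x5,x6) work.
  x1=F, x4=T: x6 free; 5 ways for (x2,x3,x5) × 2^1 = 10.
  x1=F, x4=F: 7 of the 16 assignments to (x2,x3,x5,x6) work.
Total: 2 + 7 + 10 + 7 = 26.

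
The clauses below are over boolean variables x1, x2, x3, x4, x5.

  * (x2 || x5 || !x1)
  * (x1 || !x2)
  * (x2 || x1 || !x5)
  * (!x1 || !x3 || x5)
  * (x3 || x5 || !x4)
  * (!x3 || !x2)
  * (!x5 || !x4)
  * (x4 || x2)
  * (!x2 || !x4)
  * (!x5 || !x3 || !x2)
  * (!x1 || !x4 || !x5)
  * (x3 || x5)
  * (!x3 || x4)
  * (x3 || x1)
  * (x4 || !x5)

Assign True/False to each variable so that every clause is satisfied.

Set x1 = False and propagate.
  then x2 is forced to False.
  then x5 is forced to False.
  then x4 is forced to True.
  then x3 is forced to True.

x1=False  x2=False  x3=True  x4=True  x5=False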